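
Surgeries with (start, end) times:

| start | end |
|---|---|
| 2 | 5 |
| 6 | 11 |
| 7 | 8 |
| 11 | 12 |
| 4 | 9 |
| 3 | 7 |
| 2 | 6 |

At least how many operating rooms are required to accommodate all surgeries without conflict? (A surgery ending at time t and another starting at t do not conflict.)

4

starts: [2, 2, 3, 4, 6, 7, 11]
ends:   [5, 6, 7, 8, 9, 11, 12]
s2→1 s2→2 s3→3 s4→4  — peak 4.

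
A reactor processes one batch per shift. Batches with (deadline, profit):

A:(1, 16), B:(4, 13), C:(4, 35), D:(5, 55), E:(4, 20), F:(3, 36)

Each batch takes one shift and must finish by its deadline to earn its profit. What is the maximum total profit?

162

Profit order: D=55 F=36 C=35 E=20 A=16 B=13
Assign: D→slot 5, F→slot 3, C→slot 4, E→slot 2, A→slot 1, B skipped.
Slots: [1:A] [2:E] [3:F] [4:C] [5:D]
Profit = 16 + 20 + 36 + 35 + 55 = 162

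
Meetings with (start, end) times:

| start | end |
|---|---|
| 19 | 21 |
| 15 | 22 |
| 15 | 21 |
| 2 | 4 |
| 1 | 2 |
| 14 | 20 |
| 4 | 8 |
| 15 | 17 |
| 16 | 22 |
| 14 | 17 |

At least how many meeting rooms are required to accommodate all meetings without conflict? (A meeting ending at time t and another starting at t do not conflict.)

6

starts: [1, 2, 4, 14, 14, 15, 15, 15, 16, 19]
ends:   [2, 4, 8, 17, 17, 20, 21, 21, 22, 22]
s1→1 e2→0 s2→1 e4→0 s4→1 e8→0 s14→1 s14→2 s15→3 s15→4 s15→5 s16→6  — peak 6.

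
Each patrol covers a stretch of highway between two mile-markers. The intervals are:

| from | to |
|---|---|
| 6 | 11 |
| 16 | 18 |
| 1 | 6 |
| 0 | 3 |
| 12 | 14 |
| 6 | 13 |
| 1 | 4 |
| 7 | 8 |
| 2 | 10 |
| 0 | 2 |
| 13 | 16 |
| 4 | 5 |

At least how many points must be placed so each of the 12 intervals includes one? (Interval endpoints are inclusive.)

Sorted: [0,2] [0,3] [1,4] [4,5] [1,6] [7,8] [2,10] [6,11] [6,13] [12,14] [13,16] [16,18]
{[0,2],[0,3],[1,4]} hit by 2; {[4,5],[1,6]} hit by 5; {[7,8],[2,10],[6,11],[6,13]} hit by 8; {[12,14],[13,16]} hit by 14; {[16,18]} hit by 18.
Points: 2, 5, 8, 14, 18 (5 total).

5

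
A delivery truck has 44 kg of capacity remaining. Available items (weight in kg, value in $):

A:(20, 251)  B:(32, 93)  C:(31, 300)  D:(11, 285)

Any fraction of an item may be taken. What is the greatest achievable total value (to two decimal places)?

Greedy by value/weight ratio, highest first.
Ratios (sorted): D 25.91, A 12.55, C 9.68, B 2.91
take D (11 @ 285); take A (20 @ 251); take 13/31 of C → 125.81. Capacity used 44/44.
Total value = 661.81

661.81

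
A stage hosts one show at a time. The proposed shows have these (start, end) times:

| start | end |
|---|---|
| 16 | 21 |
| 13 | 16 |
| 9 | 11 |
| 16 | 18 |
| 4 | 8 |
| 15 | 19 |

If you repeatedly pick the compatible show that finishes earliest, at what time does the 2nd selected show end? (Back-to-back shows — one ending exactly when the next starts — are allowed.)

11

By end time: (4,8), (9,11), (13,16), (16,18), (15,19), (16,21).
Pick (4,8); next start ≥ 8 → (9,11); next start ≥ 11 → (13,16); next start ≥ 16 → (16,18).
Selected: (4,8) (9,11) (13,16) (16,18)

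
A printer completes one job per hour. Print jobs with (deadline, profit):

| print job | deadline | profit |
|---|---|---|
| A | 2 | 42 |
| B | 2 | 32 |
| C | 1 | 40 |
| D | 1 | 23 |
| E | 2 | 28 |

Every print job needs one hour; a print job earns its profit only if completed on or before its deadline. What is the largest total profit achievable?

82

Profit order: A=42 C=40 B=32 E=28 D=23
Assign: A→slot 2, C→slot 1, B skipped, E skipped, D skipped.
Slots: [1:C] [2:A]
Profit = 40 + 42 = 82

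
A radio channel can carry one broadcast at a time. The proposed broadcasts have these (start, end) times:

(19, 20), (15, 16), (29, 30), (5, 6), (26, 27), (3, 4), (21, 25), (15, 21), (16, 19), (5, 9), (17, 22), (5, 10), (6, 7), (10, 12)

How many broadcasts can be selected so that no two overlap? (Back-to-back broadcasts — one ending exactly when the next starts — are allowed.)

10

Order by finish time; keep every interval that doesn't clash with the previous kept one.
By end time: (3,4), (5,6), (6,7), (5,9), (5,10), (10,12), (15,16), (16,19), (19,20), (15,21), (17,22), (21,25), (26,27), (29,30).
Pick (3,4); next start ≥ 4 → (5,6); next start ≥ 6 → (6,7); next start ≥ 7 → (10,12); next start ≥ 12 → (15,16); next start ≥ 16 → (16,19); next start ≥ 19 → (19,20); next start ≥ 20 → (21,25); next start ≥ 25 → (26,27); next start ≥ 27 → (29,30).
Selected 10 broadcasts.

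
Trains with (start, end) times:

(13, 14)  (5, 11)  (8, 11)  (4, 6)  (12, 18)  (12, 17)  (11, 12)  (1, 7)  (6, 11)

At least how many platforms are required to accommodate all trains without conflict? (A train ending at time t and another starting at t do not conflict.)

3

Count concurrent intervals with a sweep; the peak is the room count.
starts: [1, 4, 5, 6, 8, 11, 12, 12, 13]
ends:   [6, 7, 11, 11, 11, 12, 14, 17, 18]
s1→1 s4→2 s5→3  — peak 3.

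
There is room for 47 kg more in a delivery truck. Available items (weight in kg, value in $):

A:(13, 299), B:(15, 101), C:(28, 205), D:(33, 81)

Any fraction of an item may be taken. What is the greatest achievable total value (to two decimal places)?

544.40

Sort by value per unit weight and fill in that order.
Ratios (sorted): A 23.00, C 7.32, B 6.73, D 2.45
take A (13 @ 299); take C (28 @ 205); take 6/15 of B → 40.40. Capacity used 47/47.
Total value = 544.40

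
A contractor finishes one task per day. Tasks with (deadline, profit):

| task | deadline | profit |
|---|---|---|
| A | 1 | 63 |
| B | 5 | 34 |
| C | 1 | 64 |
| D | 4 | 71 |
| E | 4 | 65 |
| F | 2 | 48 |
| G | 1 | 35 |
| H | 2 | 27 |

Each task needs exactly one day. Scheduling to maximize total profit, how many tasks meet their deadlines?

5

Sort by profit descending; place each in the latest free slot ≤ its deadline.
By profit: D(d4,71), E(d4,65), C(d1,64), A(d1,63), F(d2,48), G(d1,35), B(d5,34), H(d2,27)
D→slot 4; E→slot 3; C→slot 1; A skipped; F→slot 2; G skipped; B→slot 5; H skipped.
5 of 8 scheduled.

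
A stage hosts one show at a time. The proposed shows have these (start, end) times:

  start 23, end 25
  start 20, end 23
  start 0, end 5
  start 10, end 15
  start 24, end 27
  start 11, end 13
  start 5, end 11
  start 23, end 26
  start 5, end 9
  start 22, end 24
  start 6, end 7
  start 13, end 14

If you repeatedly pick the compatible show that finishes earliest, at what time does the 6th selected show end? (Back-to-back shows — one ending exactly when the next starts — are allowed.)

Sort by end time and greedily take each interval whose start is ≥ the last chosen end.
Sorted by end: (0,5)  (6,7)  (5,9)  (5,11)  (11,13)  (13,14)  (10,15)  (20,23)  (22,24)  (23,25)  (23,26)  (24,27)
take (0,5); take (6,7); skip (5,9); skip (5,11); take (11,13); take (13,14); skip (10,15); take (20,23); take (23,25); skip (23,26).
Selected: (0,5) (6,7) (11,13) (13,14) (20,23) (23,25)

25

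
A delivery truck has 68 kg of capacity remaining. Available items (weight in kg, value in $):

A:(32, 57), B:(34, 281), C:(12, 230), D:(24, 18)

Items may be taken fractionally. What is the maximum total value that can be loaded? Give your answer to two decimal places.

550.19

Greedy by value/weight ratio, highest first.
Ratios (sorted): C 19.17, B 8.26, A 1.78, D 0.75
take C (12 @ 230); take B (34 @ 281); take 22/32 of A → 39.19. Capacity used 68/68.
Total value = 550.19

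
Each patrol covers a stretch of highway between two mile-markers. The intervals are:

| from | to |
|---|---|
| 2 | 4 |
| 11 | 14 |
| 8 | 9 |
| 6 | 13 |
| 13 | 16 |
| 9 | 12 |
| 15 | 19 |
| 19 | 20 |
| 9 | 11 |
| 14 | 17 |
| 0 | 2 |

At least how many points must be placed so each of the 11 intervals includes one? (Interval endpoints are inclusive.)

4

Sorted: [0,2] [2,4] [8,9] [9,11] [9,12] [6,13] [11,14] [13,16] [14,17] [15,19] [19,20]
{[0,2],[2,4]} hit by 2; {[8,9],[9,11],[9,12],[6,13]} hit by 9; {[11,14],[13,16],[14,17]} hit by 14; {[15,19],[19,20]} hit by 19.
Points: 2, 9, 14, 19 (4 total).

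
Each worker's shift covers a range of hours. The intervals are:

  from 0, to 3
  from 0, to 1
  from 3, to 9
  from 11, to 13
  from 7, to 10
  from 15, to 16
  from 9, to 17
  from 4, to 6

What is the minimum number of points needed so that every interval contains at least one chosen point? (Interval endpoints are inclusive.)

5

Sort by right endpoint; whenever an interval is uncovered, place a point at its right end.
By right end: [0,1]  [0,3]  [4,6]  [3,9]  [7,10]  [11,13]  [15,16]  [9,17]
[0,1] uncovered → point at 1; [4,6] uncovered → point at 6; [7,10] uncovered → point at 10; [11,13] uncovered → point at 13; [15,16] uncovered → point at 16.
Points: 1, 6, 10, 13, 16 (5 total).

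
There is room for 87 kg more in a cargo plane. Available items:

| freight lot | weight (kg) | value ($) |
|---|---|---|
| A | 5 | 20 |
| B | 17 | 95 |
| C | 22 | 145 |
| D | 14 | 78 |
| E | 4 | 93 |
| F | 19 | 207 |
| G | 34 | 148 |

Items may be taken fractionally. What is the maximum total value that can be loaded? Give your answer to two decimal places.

Sort by value per unit weight and fill in that order.
Ratios (sorted): E 23.25, F 10.89, C 6.59, B 5.59, D 5.57, G 4.35, A 4.00
take E (4 @ 93); take F (19 @ 207); take C (22 @ 145); take B (17 @ 95); take D (14 @ 78); take 11/34 of G → 47.88. Capacity used 87/87.
Total value = 665.88

665.88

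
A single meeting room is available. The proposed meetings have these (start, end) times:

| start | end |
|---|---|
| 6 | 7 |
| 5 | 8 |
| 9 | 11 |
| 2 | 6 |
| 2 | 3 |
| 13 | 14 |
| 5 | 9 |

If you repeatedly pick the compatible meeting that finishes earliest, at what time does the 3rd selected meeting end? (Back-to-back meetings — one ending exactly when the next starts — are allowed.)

Sort by end time and greedily take each interval whose start is ≥ the last chosen end.
By end time: (2,3), (2,6), (6,7), (5,8), (5,9), (9,11), (13,14).
Pick (2,3); next start ≥ 3 → (6,7); next start ≥ 7 → (9,11); next start ≥ 11 → (13,14).
Selected: (2,3) (6,7) (9,11) (13,14)

11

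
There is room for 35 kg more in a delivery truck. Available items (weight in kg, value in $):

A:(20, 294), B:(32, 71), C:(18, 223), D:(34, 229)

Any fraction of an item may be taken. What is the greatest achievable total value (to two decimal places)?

479.83

Sort by value per unit weight and fill in that order.
Order: A (294/20=14.70) > C (223/18=12.39) > D (229/34=6.74) > B (71/32=2.22)
Fill: take A (20 @ 294) → take 15/18 of C → 185.83; 35/35 used.
Total value = 479.83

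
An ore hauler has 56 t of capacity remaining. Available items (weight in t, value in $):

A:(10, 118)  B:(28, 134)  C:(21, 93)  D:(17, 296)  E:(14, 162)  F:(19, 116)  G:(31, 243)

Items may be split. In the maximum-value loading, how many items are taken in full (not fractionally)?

Ratios (sorted): D 17.41, A 11.80, E 11.57, G 7.84, F 6.11, B 4.79, C 4.43
take D (17 @ 296); take A (10 @ 118); take E (14 @ 162); take 15/31 of G → 117.58. Capacity used 56/56.
3 item(s) taken whole; one partial (take 15/31 of G).

3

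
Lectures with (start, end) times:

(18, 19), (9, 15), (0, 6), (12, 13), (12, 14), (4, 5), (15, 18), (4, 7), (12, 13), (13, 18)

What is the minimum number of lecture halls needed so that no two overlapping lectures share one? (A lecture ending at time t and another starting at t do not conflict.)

4

The answer is the maximum number of intervals overlapping at any instant.
Events (time:±→running): 0:+→1 4:+→2 4:+→3 5:-→2 6:-→1 7:-→0 9:+→1 12:+→2 12:+→3 12:+→4 … peak 4.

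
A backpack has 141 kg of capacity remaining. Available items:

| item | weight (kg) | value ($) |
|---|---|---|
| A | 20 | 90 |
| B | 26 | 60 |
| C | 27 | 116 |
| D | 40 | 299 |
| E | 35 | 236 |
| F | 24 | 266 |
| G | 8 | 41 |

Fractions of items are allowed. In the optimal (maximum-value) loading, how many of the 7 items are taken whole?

Order: F (266/24=11.08) > D (299/40=7.47) > E (236/35=6.74) > G (41/8=5.12) > A (90/20=4.50) > C (116/27=4.30) > B (60/26=2.31)
Fill: take F (24 @ 266) → take D (40 @ 299) → take E (35 @ 236) → take G (8 @ 41) → take A (20 @ 90) → take 14/27 of C → 60.15; 141/141 used.
5 item(s) taken whole; one partial (take 14/27 of C).

5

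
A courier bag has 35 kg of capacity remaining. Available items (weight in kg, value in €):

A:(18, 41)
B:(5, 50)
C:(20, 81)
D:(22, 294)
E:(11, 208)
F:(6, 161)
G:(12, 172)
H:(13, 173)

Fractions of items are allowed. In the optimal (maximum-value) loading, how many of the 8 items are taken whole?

3

Greedy by value/weight ratio, highest first.
Ratios (sorted): F 26.83, E 18.91, G 14.33, D 13.36, H 13.31, B 10.00, C 4.05, A 2.28
take F (6 @ 161); take E (11 @ 208); take G (12 @ 172); take 6/22 of D → 80.18. Capacity used 35/35.
3 item(s) taken whole; one partial (take 6/22 of D).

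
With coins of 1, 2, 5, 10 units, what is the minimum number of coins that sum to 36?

5

Greedy: take as many of the largest coin as possible, then repeat with the remainder.
36 − 3×10→6 − 1×5→1 − 1×1→0
Total coins = 3 + 1 + 1 = 5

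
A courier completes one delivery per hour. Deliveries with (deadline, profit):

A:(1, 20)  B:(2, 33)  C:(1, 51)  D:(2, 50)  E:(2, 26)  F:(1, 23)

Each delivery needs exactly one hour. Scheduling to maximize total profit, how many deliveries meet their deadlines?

Profit order: C=51 D=50 B=33 E=26 F=23 A=20
Assign: C→slot 1, D→slot 2, B skipped, E skipped, F skipped, A skipped.
Slots: [1:C] [2:D]
2 of 6 scheduled.

2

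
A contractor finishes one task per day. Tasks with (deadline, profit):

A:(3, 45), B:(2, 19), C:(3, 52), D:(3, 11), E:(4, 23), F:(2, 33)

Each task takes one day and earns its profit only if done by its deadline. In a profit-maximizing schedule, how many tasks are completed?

Sort by profit descending; place each in the latest free slot ≤ its deadline.
Profit order: C=52 A=45 F=33 E=23 B=19 D=11
Assign: C→slot 3, A→slot 2, F→slot 1, E→slot 4, B skipped, D skipped.
Slots: [1:F] [2:A] [3:C] [4:E]
4 of 6 scheduled.

4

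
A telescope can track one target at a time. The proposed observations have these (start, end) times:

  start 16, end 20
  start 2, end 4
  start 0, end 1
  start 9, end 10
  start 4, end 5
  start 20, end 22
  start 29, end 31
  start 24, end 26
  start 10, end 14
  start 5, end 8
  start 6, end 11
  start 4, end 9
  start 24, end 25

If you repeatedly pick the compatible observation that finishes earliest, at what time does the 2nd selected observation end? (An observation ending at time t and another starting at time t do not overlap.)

Greedy by earliest finish: after sorting by end time, pick each interval compatible with the last pick.
Sorted by end: (0,1)  (2,4)  (4,5)  (5,8)  (4,9)  (9,10)  (6,11)  (10,14)  (16,20)  (20,22)  (24,25)  (24,26)  (29,31)
take (0,1); take (2,4); take (4,5); take (5,8); take (9,10); take (10,14); take (16,20); take (20,22); take (24,25); skip (24,26); take (29,31).
Selected: (0,1) (2,4) (4,5) (5,8) (9,10) (10,14) (16,20) (20,22) (24,25) (29,31)

4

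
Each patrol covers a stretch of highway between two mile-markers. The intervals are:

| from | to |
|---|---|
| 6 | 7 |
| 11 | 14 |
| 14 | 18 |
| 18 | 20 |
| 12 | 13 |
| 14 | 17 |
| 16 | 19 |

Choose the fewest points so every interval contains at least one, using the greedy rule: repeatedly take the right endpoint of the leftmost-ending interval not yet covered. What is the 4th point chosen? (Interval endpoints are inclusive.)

20

By right end: [6,7]  [12,13]  [11,14]  [14,17]  [14,18]  [16,19]  [18,20]
[6,7] uncovered → point at 7; [12,13] uncovered → point at 13; [14,17] uncovered → point at 17; [18,20] uncovered → point at 20.
Points: 7, 13, 17, 20 (4 total).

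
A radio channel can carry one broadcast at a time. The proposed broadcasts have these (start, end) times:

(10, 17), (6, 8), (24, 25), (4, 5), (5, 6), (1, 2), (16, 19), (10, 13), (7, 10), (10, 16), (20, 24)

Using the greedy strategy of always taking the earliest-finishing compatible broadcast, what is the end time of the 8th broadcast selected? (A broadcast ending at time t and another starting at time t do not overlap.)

25

Sorted by end: (1,2)  (4,5)  (5,6)  (6,8)  (7,10)  (10,13)  (10,16)  (10,17)  (16,19)  (20,24)  (24,25)
take (1,2); take (4,5); take (5,6); take (6,8); skip (7,10); take (10,13); take (16,19); take (20,24); take (24,25).
Selected: (1,2) (4,5) (5,6) (6,8) (10,13) (16,19) (20,24) (24,25)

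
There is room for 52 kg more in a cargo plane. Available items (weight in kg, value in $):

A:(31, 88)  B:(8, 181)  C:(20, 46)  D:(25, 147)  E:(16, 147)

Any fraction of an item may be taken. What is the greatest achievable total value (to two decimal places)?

Sort by value per unit weight and fill in that order.
Ratios (sorted): B 22.62, E 9.19, D 5.88, A 2.84, C 2.30
take B (8 @ 181); take E (16 @ 147); take D (25 @ 147); take 3/31 of A → 8.52. Capacity used 52/52.
Total value = 483.52

483.52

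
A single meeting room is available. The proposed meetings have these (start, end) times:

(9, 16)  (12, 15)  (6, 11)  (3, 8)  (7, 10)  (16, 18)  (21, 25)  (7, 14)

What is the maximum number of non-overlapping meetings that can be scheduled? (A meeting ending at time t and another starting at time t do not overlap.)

4

Sorted by end: (3,8)  (7,10)  (6,11)  (7,14)  (12,15)  (9,16)  (16,18)  (21,25)
take (3,8); skip (7,10); skip (7,14); take (12,15); take (16,18); take (21,25).
Selected 4 meetings.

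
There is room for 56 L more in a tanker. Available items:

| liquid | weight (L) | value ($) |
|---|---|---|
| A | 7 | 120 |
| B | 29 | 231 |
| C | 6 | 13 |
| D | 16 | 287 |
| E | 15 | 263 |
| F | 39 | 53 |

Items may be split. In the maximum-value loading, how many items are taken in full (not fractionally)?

Greedy by value/weight ratio, highest first.
Order: D (287/16=17.94) > E (263/15=17.53) > A (120/7=17.14) > B (231/29=7.97) > C (13/6=2.17) > F (53/39=1.36)
Fill: take D (16 @ 287) → take E (15 @ 263) → take A (7 @ 120) → take 18/29 of B → 143.38; 56/56 used.
3 item(s) taken whole; one partial (take 18/29 of B).

3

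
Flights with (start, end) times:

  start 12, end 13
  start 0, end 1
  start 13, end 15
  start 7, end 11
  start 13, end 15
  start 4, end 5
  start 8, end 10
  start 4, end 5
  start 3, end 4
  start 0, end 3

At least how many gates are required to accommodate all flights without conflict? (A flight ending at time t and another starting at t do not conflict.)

The answer is the maximum number of intervals overlapping at any instant.
starts: [0, 0, 3, 4, 4, 7, 8, 12, 13, 13]
ends:   [1, 3, 4, 5, 5, 10, 11, 13, 15, 15]
s0→1 s0→2  — peak 2.

2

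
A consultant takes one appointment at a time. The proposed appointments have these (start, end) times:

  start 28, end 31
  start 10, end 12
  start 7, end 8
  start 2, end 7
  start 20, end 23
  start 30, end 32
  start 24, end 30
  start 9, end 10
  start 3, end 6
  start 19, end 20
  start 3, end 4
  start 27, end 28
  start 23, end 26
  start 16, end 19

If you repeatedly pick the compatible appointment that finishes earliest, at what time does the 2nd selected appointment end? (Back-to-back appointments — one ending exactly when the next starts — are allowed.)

By end time: (3,4), (3,6), (2,7), (7,8), (9,10), (10,12), (16,19), (19,20), (20,23), (23,26), (27,28), (24,30), (28,31), (30,32).
Pick (3,4); next start ≥ 4 → (7,8); next start ≥ 8 → (9,10); next start ≥ 10 → (10,12); next start ≥ 12 → (16,19); next start ≥ 19 → (19,20); next start ≥ 20 → (20,23); next start ≥ 23 → (23,26); next start ≥ 26 → (27,28); next start ≥ 28 → (28,31).
Selected: (3,4) (7,8) (9,10) (10,12) (16,19) (19,20) (20,23) (23,26) (27,28) (28,31)

8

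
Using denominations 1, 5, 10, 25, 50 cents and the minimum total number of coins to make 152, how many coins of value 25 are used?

Use the largest denomination that fits, subtract, and repeat.
152 − 3×50→2 − 2×1→0
Count of 25: 0

0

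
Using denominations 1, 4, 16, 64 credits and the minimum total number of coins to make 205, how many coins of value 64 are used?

3

Greedy: take as many of the largest coin as possible, then repeat with the remainder.
205 − 3×64→13 − 3×4→1 − 1×1→0
Count of 64: 3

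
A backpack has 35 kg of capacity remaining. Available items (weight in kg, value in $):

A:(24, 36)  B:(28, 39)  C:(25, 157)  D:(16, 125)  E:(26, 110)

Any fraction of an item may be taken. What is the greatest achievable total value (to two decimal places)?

Greedy by value/weight ratio, highest first.
Order: D (125/16=7.81) > C (157/25=6.28) > E (110/26=4.23) > A (36/24=1.50) > B (39/28=1.39)
Fill: take D (16 @ 125) → take 19/25 of C → 119.32; 35/35 used.
Total value = 244.32

244.32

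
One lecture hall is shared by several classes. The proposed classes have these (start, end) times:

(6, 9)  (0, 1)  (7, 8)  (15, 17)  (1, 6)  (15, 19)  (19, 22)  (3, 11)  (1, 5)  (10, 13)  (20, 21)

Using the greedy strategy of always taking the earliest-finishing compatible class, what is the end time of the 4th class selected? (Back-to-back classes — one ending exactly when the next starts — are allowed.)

Sorted by end: (0,1)  (1,5)  (1,6)  (7,8)  (6,9)  (3,11)  (10,13)  (15,17)  (15,19)  (20,21)  (19,22)
take (0,1); take (1,5); take (7,8); take (10,13); take (15,17); skip (15,19); take (20,21).
Selected: (0,1) (1,5) (7,8) (10,13) (15,17) (20,21)

13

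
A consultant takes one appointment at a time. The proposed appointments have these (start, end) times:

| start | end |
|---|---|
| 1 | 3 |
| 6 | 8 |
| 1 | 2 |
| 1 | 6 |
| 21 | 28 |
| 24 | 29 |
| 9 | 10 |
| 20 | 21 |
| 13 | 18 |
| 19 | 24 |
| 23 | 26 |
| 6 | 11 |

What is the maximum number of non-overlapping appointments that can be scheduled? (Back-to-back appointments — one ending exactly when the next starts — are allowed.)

Order by finish time; keep every interval that doesn't clash with the previous kept one.
By end time: (1,2), (1,3), (1,6), (6,8), (9,10), (6,11), (13,18), (20,21), (19,24), (23,26), (21,28), (24,29).
Pick (1,2); next start ≥ 2 → (6,8); next start ≥ 8 → (9,10); next start ≥ 10 → (13,18); next start ≥ 18 → (20,21); next start ≥ 21 → (23,26).
Selected 6 appointments.

6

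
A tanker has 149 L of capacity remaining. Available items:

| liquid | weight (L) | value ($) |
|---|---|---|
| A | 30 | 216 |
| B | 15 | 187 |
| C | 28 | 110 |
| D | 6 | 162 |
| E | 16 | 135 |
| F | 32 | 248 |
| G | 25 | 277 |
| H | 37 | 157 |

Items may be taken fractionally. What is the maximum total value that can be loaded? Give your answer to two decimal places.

Ratios (sorted): D 27.00, B 12.47, G 11.08, E 8.44, F 7.75, A 7.20, H 4.24, C 3.93
take D (6 @ 162); take B (15 @ 187); take G (25 @ 277); take E (16 @ 135); take F (32 @ 248); take A (30 @ 216); take 25/37 of H → 106.08. Capacity used 149/149.
Total value = 1331.08

1331.08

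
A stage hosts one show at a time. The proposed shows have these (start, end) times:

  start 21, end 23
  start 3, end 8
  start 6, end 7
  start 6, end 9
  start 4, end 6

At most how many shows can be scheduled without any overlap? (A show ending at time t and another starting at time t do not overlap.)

Order by finish time; keep every interval that doesn't clash with the previous kept one.
By end time: (4,6), (6,7), (3,8), (6,9), (21,23).
Pick (4,6); next start ≥ 6 → (6,7); next start ≥ 7 → (21,23).
Selected 3 shows.

3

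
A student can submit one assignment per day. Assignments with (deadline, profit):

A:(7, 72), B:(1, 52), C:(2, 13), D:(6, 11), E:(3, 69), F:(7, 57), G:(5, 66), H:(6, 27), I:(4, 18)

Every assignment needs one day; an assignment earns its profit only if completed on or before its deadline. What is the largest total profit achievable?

361

By profit: A(d7,72), E(d3,69), G(d5,66), F(d7,57), B(d1,52), H(d6,27), I(d4,18), C(d2,13), D(d6,11)
A→slot 7; E→slot 3; G→slot 5; F→slot 6; B→slot 1; H→slot 4; I→slot 2; C skipped; D skipped.
Profit = 52 + 18 + 69 + 27 + 66 + 57 + 72 = 361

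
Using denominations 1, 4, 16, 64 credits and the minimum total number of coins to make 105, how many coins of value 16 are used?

2

Use the largest denomination that fits, subtract, and repeat.
105 = 1×64 + 2×16 + 2×4 + 1×1
Count of 16: 2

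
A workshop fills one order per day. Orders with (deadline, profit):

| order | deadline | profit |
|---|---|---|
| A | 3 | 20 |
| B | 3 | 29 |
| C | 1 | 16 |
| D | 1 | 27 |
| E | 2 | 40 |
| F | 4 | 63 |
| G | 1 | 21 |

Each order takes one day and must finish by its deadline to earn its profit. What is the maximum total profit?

159

By profit: F(d4,63), E(d2,40), B(d3,29), D(d1,27), G(d1,21), A(d3,20), C(d1,16)
F→slot 4; E→slot 2; B→slot 3; D→slot 1; G skipped; A skipped; C skipped.
Profit = 27 + 40 + 29 + 63 = 159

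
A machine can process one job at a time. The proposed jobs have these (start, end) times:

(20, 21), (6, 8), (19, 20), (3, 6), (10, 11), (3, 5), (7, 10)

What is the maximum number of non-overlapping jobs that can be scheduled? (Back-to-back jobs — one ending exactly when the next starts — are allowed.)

5

Sort by end time and greedily take each interval whose start is ≥ the last chosen end.
By end time: (3,5), (3,6), (6,8), (7,10), (10,11), (19,20), (20,21).
Pick (3,5); next start ≥ 5 → (6,8); next start ≥ 8 → (10,11); next start ≥ 11 → (19,20); next start ≥ 20 → (20,21).
Selected 5 jobs.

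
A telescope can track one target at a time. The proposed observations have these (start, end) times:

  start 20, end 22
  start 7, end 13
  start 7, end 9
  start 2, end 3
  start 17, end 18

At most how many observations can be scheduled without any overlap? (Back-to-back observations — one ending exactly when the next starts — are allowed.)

4

Sorted by end: (2,3)  (7,9)  (7,13)  (17,18)  (20,22)
take (2,3); take (7,9); take (17,18); take (20,22).
Selected 4 observations.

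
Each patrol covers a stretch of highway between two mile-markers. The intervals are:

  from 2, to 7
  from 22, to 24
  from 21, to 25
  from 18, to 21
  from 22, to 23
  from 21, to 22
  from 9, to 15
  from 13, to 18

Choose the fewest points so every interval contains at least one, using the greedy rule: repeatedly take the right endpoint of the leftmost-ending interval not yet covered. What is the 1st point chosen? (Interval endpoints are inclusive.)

Sort by right endpoint; whenever an interval is uncovered, place a point at its right end.
Sorted: [2,7] [9,15] [13,18] [18,21] [21,22] [22,23] [22,24] [21,25]
{[2,7]} hit by 7; {[9,15],[13,18]} hit by 15; {[18,21],[21,22]} hit by 21; {[22,23],[22,24],[21,25]} hit by 23.
Points: 7, 15, 21, 23 (4 total).

7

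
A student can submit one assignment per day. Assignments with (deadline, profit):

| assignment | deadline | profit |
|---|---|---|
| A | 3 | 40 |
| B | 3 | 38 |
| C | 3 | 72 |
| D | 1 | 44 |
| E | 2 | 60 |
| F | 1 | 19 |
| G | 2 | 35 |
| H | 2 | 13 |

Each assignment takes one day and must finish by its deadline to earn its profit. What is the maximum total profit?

Sort by profit descending; place each in the latest free slot ≤ its deadline.
Profit order: C=72 E=60 D=44 A=40 B=38 G=35 F=19 H=13
Assign: C→slot 3, E→slot 2, D→slot 1, A skipped, B skipped, G skipped, F skipped, H skipped.
Slots: [1:D] [2:E] [3:C]
Profit = 44 + 60 + 72 = 176

176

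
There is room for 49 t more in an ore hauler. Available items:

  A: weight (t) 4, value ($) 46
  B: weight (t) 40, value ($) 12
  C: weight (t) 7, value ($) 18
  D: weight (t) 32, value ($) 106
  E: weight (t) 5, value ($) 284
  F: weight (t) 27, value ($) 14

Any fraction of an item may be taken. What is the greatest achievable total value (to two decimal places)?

454.52

Sort by value per unit weight and fill in that order.
Order: E (284/5=56.80) > A (46/4=11.50) > D (106/32=3.31) > C (18/7=2.57) > F (14/27=0.52) > B (12/40=0.30)
Fill: take E (5 @ 284) → take A (4 @ 46) → take D (32 @ 106) → take C (7 @ 18) → take 1/27 of F → 0.52; 49/49 used.
Total value = 454.52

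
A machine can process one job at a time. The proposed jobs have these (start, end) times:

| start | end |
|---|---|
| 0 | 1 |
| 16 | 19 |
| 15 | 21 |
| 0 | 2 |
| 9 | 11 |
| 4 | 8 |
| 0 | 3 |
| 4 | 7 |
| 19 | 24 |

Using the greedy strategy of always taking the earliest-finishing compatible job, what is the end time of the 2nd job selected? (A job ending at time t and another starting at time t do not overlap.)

7

Sorted by end: (0,1)  (0,2)  (0,3)  (4,7)  (4,8)  (9,11)  (16,19)  (15,21)  (19,24)
take (0,1); take (4,7); take (9,11); take (16,19); skip (15,21); take (19,24).
Selected: (0,1) (4,7) (9,11) (16,19) (19,24)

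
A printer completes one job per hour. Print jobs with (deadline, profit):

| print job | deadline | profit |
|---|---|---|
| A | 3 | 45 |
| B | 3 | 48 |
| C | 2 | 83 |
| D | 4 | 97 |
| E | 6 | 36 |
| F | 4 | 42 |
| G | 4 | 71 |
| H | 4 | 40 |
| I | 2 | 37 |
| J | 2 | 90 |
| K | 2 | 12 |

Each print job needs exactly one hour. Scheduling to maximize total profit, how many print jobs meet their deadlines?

Take jobs in profit order; each goes to the latest open slot no later than its deadline.
By profit: D(d4,97), J(d2,90), C(d2,83), G(d4,71), B(d3,48), A(d3,45), F(d4,42), H(d4,40), I(d2,37), E(d6,36), K(d2,12)
D→slot 4; J→slot 2; C→slot 1; G→slot 3; B skipped; A skipped; F skipped; H skipped; I skipped; E→slot 6; K skipped.
5 of 11 scheduled.

5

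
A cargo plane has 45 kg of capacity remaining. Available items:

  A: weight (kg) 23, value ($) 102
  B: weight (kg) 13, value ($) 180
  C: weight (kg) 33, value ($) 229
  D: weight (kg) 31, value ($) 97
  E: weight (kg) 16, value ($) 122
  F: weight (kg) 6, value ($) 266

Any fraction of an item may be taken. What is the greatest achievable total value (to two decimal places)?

Greedy by value/weight ratio, highest first.
Ratios (sorted): F 44.33, B 13.85, E 7.62, C 6.94, A 4.43, D 3.13
take F (6 @ 266); take B (13 @ 180); take E (16 @ 122); take 10/33 of C → 69.39. Capacity used 45/45.
Total value = 637.39

637.39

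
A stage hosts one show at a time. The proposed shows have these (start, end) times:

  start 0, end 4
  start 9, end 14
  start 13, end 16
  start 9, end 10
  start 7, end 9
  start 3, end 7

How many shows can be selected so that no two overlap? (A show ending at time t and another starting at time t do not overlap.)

By end time: (0,4), (3,7), (7,9), (9,10), (9,14), (13,16).
Pick (0,4); next start ≥ 4 → (7,9); next start ≥ 9 → (9,10); next start ≥ 10 → (13,16).
Selected 4 shows.

4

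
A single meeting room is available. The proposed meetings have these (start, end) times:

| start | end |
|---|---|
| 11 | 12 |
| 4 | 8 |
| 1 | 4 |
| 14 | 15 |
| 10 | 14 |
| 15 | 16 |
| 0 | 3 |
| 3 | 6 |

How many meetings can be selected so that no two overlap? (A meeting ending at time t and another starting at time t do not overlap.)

5

By end time: (0,3), (1,4), (3,6), (4,8), (11,12), (10,14), (14,15), (15,16).
Pick (0,3); next start ≥ 3 → (3,6); next start ≥ 6 → (11,12); next start ≥ 12 → (14,15); next start ≥ 15 → (15,16).
Selected 5 meetings.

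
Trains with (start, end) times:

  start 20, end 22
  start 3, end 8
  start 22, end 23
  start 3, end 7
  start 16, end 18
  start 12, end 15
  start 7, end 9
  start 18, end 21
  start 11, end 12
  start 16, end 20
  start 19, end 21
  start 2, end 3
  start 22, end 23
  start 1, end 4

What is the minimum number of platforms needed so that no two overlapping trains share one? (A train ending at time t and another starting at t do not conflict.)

3

Events (time:±→running): 1:+→1 2:+→2 3:-→1 3:+→2 3:+→3 … peak 3.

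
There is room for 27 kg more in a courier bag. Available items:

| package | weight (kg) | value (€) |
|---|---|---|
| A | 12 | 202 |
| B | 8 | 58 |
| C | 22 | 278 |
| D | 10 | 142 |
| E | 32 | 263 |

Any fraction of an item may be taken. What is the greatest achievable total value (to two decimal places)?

Greedy by value/weight ratio, highest first.
Ratios (sorted): A 16.83, D 14.20, C 12.64, E 8.22, B 7.25
take A (12 @ 202); take D (10 @ 142); take 5/22 of C → 63.18. Capacity used 27/27.
Total value = 407.18

407.18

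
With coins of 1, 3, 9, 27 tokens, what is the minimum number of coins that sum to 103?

7

Greedy: take as many of the largest coin as possible, then repeat with the remainder.
103 = 3×27 + 2×9 + 1×3 + 1×1
Total coins = 3 + 2 + 1 + 1 = 7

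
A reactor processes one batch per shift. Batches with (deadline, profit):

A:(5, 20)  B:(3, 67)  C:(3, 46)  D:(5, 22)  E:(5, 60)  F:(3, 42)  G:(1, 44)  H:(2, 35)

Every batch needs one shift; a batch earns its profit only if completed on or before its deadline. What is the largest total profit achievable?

239

Take jobs in profit order; each goes to the latest open slot no later than its deadline.
Profit order: B=67 E=60 C=46 G=44 F=42 H=35 D=22 A=20
Assign: B→slot 3, E→slot 5, C→slot 2, G→slot 1, F skipped, H skipped, D→slot 4, A skipped.
Slots: [1:G] [2:C] [3:B] [4:D] [5:E]
Profit = 44 + 46 + 67 + 22 + 60 = 239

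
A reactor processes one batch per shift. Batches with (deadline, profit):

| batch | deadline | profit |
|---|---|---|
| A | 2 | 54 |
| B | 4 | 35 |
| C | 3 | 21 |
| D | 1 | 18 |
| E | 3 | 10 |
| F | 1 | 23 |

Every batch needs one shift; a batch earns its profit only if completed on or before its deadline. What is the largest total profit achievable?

133

Sort by profit descending; place each in the latest free slot ≤ its deadline.
Profit order: A=54 B=35 F=23 C=21 D=18 E=10
Assign: A→slot 2, B→slot 4, F→slot 1, C→slot 3, D skipped, E skipped.
Slots: [1:F] [2:A] [3:C] [4:B]
Profit = 23 + 54 + 21 + 35 = 133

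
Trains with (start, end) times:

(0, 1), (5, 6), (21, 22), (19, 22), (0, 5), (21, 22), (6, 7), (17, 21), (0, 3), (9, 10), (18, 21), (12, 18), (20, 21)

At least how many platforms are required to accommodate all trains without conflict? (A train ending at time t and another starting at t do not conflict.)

4

The answer is the maximum number of intervals overlapping at any instant.
Events (time:±→running): 0:+→1 0:+→2 0:+→3 1:-→2 3:-→1 5:-→0 5:+→1 6:-→0 6:+→1 7:-→0 9:+→1 10:-→0 12:+→1 17:+→2 18:-→1 18:+→2 19:+→3 20:+→4 … peak 4.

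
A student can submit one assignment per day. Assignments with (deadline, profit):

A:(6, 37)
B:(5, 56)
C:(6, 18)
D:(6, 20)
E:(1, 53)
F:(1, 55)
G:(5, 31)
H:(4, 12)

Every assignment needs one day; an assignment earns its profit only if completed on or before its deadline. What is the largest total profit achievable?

217

By profit: B(d5,56), F(d1,55), E(d1,53), A(d6,37), G(d5,31), D(d6,20), C(d6,18), H(d4,12)
B→slot 5; F→slot 1; E skipped; A→slot 6; G→slot 4; D→slot 3; C→slot 2; H skipped.
Profit = 55 + 18 + 20 + 31 + 56 + 37 = 217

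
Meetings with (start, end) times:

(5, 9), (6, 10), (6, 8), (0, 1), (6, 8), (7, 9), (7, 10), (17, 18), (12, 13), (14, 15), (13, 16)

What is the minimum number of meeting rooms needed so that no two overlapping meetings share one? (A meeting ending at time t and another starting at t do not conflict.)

6

starts: [0, 5, 6, 6, 6, 7, 7, 12, 13, 14, 17]
ends:   [1, 8, 8, 9, 9, 10, 10, 13, 15, 16, 18]
s0→1 e1→0 s5→1 s6→2 s6→3 s6→4 s7→5 s7→6  — peak 6.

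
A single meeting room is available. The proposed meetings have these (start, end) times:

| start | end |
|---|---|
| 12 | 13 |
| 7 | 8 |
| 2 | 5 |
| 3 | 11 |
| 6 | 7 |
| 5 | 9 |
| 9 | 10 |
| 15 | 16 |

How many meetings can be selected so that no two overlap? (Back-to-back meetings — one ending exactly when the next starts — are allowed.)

Sorted by end: (2,5)  (6,7)  (7,8)  (5,9)  (9,10)  (3,11)  (12,13)  (15,16)
take (2,5); take (6,7); take (7,8); take (9,10); take (12,13); take (15,16).
Selected 6 meetings.

6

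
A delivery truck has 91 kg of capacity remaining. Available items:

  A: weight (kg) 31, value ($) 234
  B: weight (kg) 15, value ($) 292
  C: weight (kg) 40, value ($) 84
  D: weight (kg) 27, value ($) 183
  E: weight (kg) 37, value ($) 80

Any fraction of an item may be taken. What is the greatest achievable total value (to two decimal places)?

747.92

Order: B (292/15=19.47) > A (234/31=7.55) > D (183/27=6.78) > E (80/37=2.16) > C (84/40=2.10)
Fill: take B (15 @ 292) → take A (31 @ 234) → take D (27 @ 183) → take 18/37 of E → 38.92; 91/91 used.
Total value = 747.92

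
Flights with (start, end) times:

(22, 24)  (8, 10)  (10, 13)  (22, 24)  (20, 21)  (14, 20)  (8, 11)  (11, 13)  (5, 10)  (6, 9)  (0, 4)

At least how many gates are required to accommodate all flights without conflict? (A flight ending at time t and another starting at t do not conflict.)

Events (time:±→running): 0:+→1 4:-→0 5:+→1 6:+→2 8:+→3 8:+→4 … peak 4.

4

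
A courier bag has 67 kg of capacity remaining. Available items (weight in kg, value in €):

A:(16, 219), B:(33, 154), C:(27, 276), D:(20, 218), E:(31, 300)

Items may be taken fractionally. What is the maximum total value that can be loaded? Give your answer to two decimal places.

Order: A (219/16=13.69) > D (218/20=10.90) > C (276/27=10.22) > E (300/31=9.68) > B (154/33=4.67)
Fill: take A (16 @ 219) → take D (20 @ 218) → take C (27 @ 276) → take 4/31 of E → 38.71; 67/67 used.
Total value = 751.71

751.71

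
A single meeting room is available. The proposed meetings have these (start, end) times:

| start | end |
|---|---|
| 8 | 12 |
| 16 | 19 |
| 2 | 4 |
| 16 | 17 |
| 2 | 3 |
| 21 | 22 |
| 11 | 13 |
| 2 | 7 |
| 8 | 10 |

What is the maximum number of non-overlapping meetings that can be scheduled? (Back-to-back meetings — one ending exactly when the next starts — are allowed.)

5

Greedy by earliest finish: after sorting by end time, pick each interval compatible with the last pick.
By end time: (2,3), (2,4), (2,7), (8,10), (8,12), (11,13), (16,17), (16,19), (21,22).
Pick (2,3); next start ≥ 3 → (8,10); next start ≥ 10 → (11,13); next start ≥ 13 → (16,17); next start ≥ 17 → (21,22).
Selected 5 meetings.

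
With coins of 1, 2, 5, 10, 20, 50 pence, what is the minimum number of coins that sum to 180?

Greedy: take as many of the largest coin as possible, then repeat with the remainder.
180 = 3×50 + 1×20 + 1×10
Total coins = 3 + 1 + 1 = 5

5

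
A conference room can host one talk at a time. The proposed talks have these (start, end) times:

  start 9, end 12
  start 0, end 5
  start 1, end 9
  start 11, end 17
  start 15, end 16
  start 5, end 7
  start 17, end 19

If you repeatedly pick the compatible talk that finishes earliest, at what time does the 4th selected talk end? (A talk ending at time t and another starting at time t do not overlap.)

Sort by end time and greedily take each interval whose start is ≥ the last chosen end.
By end time: (0,5), (5,7), (1,9), (9,12), (15,16), (11,17), (17,19).
Pick (0,5); next start ≥ 5 → (5,7); next start ≥ 7 → (9,12); next start ≥ 12 → (15,16); next start ≥ 16 → (17,19).
Selected: (0,5) (5,7) (9,12) (15,16) (17,19)

16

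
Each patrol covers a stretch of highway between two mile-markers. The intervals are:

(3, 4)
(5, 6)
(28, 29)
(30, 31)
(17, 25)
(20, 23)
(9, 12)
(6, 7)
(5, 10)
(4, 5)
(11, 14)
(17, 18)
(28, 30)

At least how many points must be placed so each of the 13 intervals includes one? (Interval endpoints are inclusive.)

Process intervals by earliest right end; each time one isn't hit yet, stab at its right endpoint.
By right end: [3,4]  [4,5]  [5,6]  [6,7]  [5,10]  [9,12]  [11,14]  [17,18]  [20,23]  [17,25]  [28,29]  [28,30]  [30,31]
[3,4] uncovered → point at 4; [5,6] uncovered → point at 6; [9,12] uncovered → point at 12; [17,18] uncovered → point at 18; [20,23] uncovered → point at 23; [28,29] uncovered → point at 29; [30,31] uncovered → point at 31.
Points: 4, 6, 12, 18, 23, 29, 31 (7 total).

7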